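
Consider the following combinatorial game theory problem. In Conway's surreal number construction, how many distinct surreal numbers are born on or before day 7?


Day 0: {|} = 0 is born. Count = 1.
Day n: the number of surreal numbers born by day n is 2^(n+1) - 1.
By day 0: 2^1 - 1 = 1
By day 1: 2^2 - 1 = 3
By day 2: 2^3 - 1 = 7
By day 3: 2^4 - 1 = 15
By day 4: 2^5 - 1 = 31
By day 5: 2^6 - 1 = 63
By day 6: 2^7 - 1 = 127
By day 7: 2^8 - 1 = 255
By day 7: 255 surreal numbers.

255


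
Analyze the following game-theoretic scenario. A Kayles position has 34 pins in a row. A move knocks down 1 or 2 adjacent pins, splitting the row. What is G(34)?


Kayles: a move removes 1 or 2 adjacent pins from a contiguous row.
Removing pins from a row of k leaves two independent rows (a, b) with a + b = k - 1 (one pin) or a + b = k - 2 (two pins); an end removal gives a = 0.
By Sprague-Grundy, G(k) = mex{ G(a) XOR G(b) } over all these splits. G(0) = 0.
G(1): splits (0,0):0^0=0 -> mex({0}) = 1
G(2): splits (0,1):0^1=1 (0,0):0^0=0 -> mex({0, 1}) = 2
G(3): splits (0,2):0^2=2 (1,1):1^1=0 (0,1):0^1=1 -> mex({0, 1, 2}) = 3
G(4): splits (0,3):0^3=3 (1,2):1^2=3 (0,2):0^2=2 (1,1):1^1=0 -> mex({0, 2, 3}) = 1
G(5): splits (0,4):0^1=1 (1,3):1^3=2 (2,2):2^2=0 (0,3):0^3=3 (1,2):1^2=3 -> mex({0, 1, 2, 3}) = 4
G(6) = mex({0, 1, 2, 4}) = 3
G(7) = mex({0, 1, 3, 4, 5}) = 2
G(8) = mex({0, 2, 3, 5, 6}) = 1
G(9) = mex({0, 1, 2, 3, 6, 7}) = 4
G(10) = mex({0, 1, 3, 4, 5, 7}) = 2
G(11) = mex({0, 1, 2, 3, 4, 5}) = 6
G(12) = mex({0, 1, 2, 3, 5, 6, 7}) = 4
G(13) = mex({0, 2, 3, 4, 6, 7}) = 1
G(14) = mex({0, 1, 4, 5, 6, 7}) = 2
G(15) = mex({0, 1, 2, 3, 4, 5, 6}) = 7
G(16) = mex({0, 2, 3, 5, 6, 7}) = 1
G(17) = mex({0, 1, 2, 3, 5, 6, 7}) = 4
G(18) = mex({0, 1, 2, 4, 5, 6}) = 3
G(19) = mex({0, 1, 3, 4, 5, 7}) = 2
G(20) = mex({0, 2, 3, 4, 5, 6, 7}) = 1
G(21) = mex({0, 1, 2, 3, 5, 6, 7}) = 4
G(22) = mex({0, 1, 2, 3, 4, 5, 7}) = 6
G(23) = mex({0, 1, 2, 3, 4, 5, 6}) = 7
G(24) = mex({0, 1, 2, 3, 5, 6, 7}) = 4
G(25) = mex({0, 2, 3, 4, 6, 7}) = 1
G(26) = mex({0, 1, 3, 4, 5, 6, 7}) = 2
G(27) = mex({0, 1, 2, 3, 4, 5, 6, 7}) = 8
G(28) = mex({0, 1, 2, 3, 4, 6, 7, 8}) = 5
G(29) = mex({0, 1, 2, 3, 5, 6, 7, 8, 9}) = 4
G(30) = mex({0, 1, 2, 3, 4, 5, 6, 9, 10}) = 7
G(31) = mex({0, 1, 3, 4, 5, 7, 10, 11}) = 2
G(32) = mex({0, 2, 3, 4, 5, 6, 7, 9, 11}) = 1
G(33) = mex({0, 1, 2, 3, 4, 5, 6, 7, 9, 12}) = 8
G(34) = mex({0, 1, 2, 3, 4, 5, 7, 8, 11, 12}) = 6
Therefore G(34) = 6.

6


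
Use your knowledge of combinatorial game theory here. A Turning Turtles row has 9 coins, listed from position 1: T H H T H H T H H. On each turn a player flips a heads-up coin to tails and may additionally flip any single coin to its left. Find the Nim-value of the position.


Coins: T H H T H H T H H
Key fact: a single head at position k behaves exactly like a Nim heap of size k (turning it to T and optionally flipping a coin at j < k corresponds to moving the heap from k to j, or to 0), and heads combine as a disjunctive sum (two heads at the same place would cancel, matching j XOR j = 0). So the Nim-value is the XOR of the 1-indexed positions of the heads.
Face-up positions (1-indexed): [2, 3, 5, 6, 8, 9]
XOR 0 with 2: 0 XOR 2 = 2
XOR 2 with 3: 2 XOR 3 = 1
XOR 1 with 5: 1 XOR 5 = 4
XOR 4 with 6: 4 XOR 6 = 2
XOR 2 with 8: 2 XOR 8 = 10
XOR 10 with 9: 10 XOR 9 = 3
Nim-value = 3

3


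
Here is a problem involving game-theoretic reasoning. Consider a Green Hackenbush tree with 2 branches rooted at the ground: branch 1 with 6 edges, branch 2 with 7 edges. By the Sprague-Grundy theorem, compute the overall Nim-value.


The tree has 2 branches from the ground vertex.
In Green Hackenbush, the Nim-value of a simple path of length k is k.
Branch 1: length 6, Nim-value = 6
Branch 2: length 7, Nim-value = 7
Total Nim-value = XOR of all branch values:
0 XOR 6 = 6
6 XOR 7 = 1
Nim-value of the tree = 1

1


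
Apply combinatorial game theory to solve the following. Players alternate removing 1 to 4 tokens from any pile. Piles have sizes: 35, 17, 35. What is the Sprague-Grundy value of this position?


Subtraction set: {1, 2, 3, 4}
For this subtraction set, G(n) = n mod 5 (period = max + 1 = 5).
Pile 1 (size 35): G(35) = 35 mod 5 = 0
Pile 2 (size 17): G(17) = 17 mod 5 = 2
Pile 3 (size 35): G(35) = 35 mod 5 = 0
Total Grundy value = XOR of all: 0 XOR 2 XOR 0 = 2

2


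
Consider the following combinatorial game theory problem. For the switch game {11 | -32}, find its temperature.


The game is {11 | -32}, a switch {a | b} with numbers a > b.
Cooling {a | b} by t gives {a - t | b + t}, which stops being hot when a - t = b + t, i.e. at t = (a - b)/2. So the temperature of a switch is (a - b)/2.
Temperature = (Left option - Right option) / 2
= (11 - (-32)) / 2
= 43 / 2
= 43/2

43/2


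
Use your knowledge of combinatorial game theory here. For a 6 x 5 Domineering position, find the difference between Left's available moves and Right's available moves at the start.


Board is 6 x 5 (rows x cols).
Left (vertical) placements: (rows-1) * cols = 5 * 5 = 25
Right (horizontal) placements: rows * (cols-1) = 6 * 4 = 24
Advantage = Left - Right = 25 - 24 = 1

1


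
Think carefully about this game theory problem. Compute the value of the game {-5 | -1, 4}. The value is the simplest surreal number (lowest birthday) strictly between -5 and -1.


Left options: {-5}, max = -5
Right options: {-1, 4}, min = -1
All options are numbers and max(Left) < min(Right), so by the simplicity theorem the value is the simplest (earliest-born) number strictly between -5 and -1.
Integers -4 through -2 all lie strictly between -5 and -1.
Among integers, the simplest (lowest birthday = smallest |n|; 0 is born on day 0, +-n on day n) is -2.
No non-integer in the interval can be simpler: if x is a non-integer in the interval, then floor(x) or ceil(x) also lies in the interval (the interval contains an integer), and both are proper prefixes of x's sign expansion, i.e. born earlier. So the game value is -2.
Game value = -2

-2


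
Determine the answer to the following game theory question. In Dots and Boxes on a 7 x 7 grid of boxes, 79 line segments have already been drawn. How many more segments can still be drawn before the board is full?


Grid: 7 x 7 boxes, i.e. 8 rows and 8 columns of dots.
Horizontal edges: (rows + 1) * cols = 8 * 7 = 56
Vertical edges: rows * (cols + 1) = 7 * 8 = 56
Total edges: 56 + 56 = 112
Edges drawn: 79
Remaining: 112 - 79 = 33

33


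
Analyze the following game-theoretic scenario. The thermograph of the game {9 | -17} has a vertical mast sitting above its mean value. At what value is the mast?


Game = {9 | -17}, a switch {a | b} with numbers a > b.
Its thermograph has left wall a - t and right wall b + t, which meet at t = (a - b)/2, where both equal (a + b)/2. So the mast (mean value) is at (a + b)/2.
Mean = (9 + (-17))/2 = -8/2 = -4

-4


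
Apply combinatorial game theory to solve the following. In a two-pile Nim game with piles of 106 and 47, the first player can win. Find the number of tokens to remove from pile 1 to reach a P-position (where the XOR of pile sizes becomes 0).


Piles: 106 and 47
Current XOR: 106 XOR 47 = 69 (non-zero, so this is an N-position).
To make the XOR zero, we need to find a move that balances the piles.
For pile 1 (size 106): target = 106 XOR 69 = 47
We reduce pile 1 from 106 to 47.
Tokens removed: 106 - 47 = 59
Verification: 47 XOR 47 = 0

59


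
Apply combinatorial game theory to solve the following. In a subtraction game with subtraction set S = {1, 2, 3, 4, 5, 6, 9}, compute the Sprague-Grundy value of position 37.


The subtraction set is S = {1, 2, 3, 4, 5, 6, 9}.
G(k) = mex{ G(k - s) : s in S, s <= k }. We compute iteratively: G(0) = 0.
G(1) = mex({0}) = 1
G(2) = mex({0, 1}) = 2
G(3) = mex({0, 1, 2}) = 3
G(4) = mex({0, 1, 2, 3}) = 4
G(5) = mex({0, 1, 2, 3, 4}) = 5
G(6) = mex({0, 1, 2, 3, 4, 5}) = 6
G(7) = mex({1, 2, 3, 4, 5, 6}) = 0
G(8) = mex({0, 2, 3, 4, 5, 6}) = 1
G(9) = mex({0, 1, 3, 4, 5, 6}) = 2
G(10) = mex({0, 1, 2, 4, 5, 6}) = 3
G(11) = mex({0, 1, 2, 3, 5, 6}) = 4
G(12) = mex({0, 1, 2, 3, 4, 6}) = 5
G(13) = mex({0, 1, 2, 3, 4, 5}) = 6
G(14) = mex({1, 2, 3, 4, 5, 6}) = 0
G(15) = mex({0, 2, 3, 4, 5, 6}) = 1
Observe that G(7)..G(15) = 0, 1, 2, 3, 4, 5, 6, 0, 1 repeats G(0)..G(8) = 0, 1, 2, 3, 4, 5, 6, 0, 1.
For k >= max(S) = 9, G(k) is determined by the previous 9 values G(k-9)..G(k-1); a window of 9 consecutive values has recurred shifted by 7, so by induction G(k + 7) = G(k) for all k >= 0: the sequence is periodic from the start with period 7.
One period: G(0..6) = 0, 1, 2, 3, 4, 5, 6.
37 mod 7 = 2, so G(37) = G(2) = 2.

2


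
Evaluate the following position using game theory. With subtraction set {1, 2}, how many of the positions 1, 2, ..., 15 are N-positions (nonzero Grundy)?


Subtraction set S = {1, 2}, so G(n) = n mod 3.
G(n) = 0 when n is a multiple of 3.
Multiples of 3 in [1, 15]: 5
N-positions (nonzero Grundy) = 15 - 5 = 10

10


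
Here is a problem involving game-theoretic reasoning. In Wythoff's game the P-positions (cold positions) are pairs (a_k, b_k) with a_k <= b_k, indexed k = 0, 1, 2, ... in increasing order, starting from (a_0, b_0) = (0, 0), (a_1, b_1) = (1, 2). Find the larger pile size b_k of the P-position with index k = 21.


By Wythoff's theorem, a_k = floor(k * phi) and b_k = floor(k * phi^2) = a_k + k, where phi = (1 + sqrt(5))/2 is the golden ratio.
phi = (1 + sqrt(5))/2 = 1.618034
phi^2 = phi + 1 = 2.618034
k = 21
k * phi^2 = 21 * 2.618034 = 54.978714
b_21 = floor(k * phi^2) = 54 (check: a_21 + k = 33 + 21 = 54)

54


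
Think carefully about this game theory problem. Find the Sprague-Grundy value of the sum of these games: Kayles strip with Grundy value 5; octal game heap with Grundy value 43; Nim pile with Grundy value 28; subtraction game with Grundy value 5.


By the Sprague-Grundy theorem, the Grundy value of a sum of games is the XOR of individual Grundy values.
Kayles strip: Grundy value = 5. Running XOR: 0 XOR 5 = 5
octal game heap: Grundy value = 43. Running XOR: 5 XOR 43 = 46
Nim pile: Grundy value = 28. Running XOR: 46 XOR 28 = 50
subtraction game: Grundy value = 5. Running XOR: 50 XOR 5 = 55
The combined Grundy value is 55.

55


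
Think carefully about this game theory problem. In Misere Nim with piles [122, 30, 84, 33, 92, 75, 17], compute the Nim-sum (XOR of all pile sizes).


We need the XOR (exclusive or) of all pile sizes.
After XOR-ing pile 1 (size 122): 0 XOR 122 = 122
After XOR-ing pile 2 (size 30): 122 XOR 30 = 100
After XOR-ing pile 3 (size 84): 100 XOR 84 = 48
After XOR-ing pile 4 (size 33): 48 XOR 33 = 17
After XOR-ing pile 5 (size 92): 17 XOR 92 = 77
After XOR-ing pile 6 (size 75): 77 XOR 75 = 6
After XOR-ing pile 7 (size 17): 6 XOR 17 = 23
The Nim-value of this position is 23.

23


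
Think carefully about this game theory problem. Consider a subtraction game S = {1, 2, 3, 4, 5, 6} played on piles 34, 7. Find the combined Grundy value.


Subtraction set: {1, 2, 3, 4, 5, 6}
For this subtraction set, G(n) = n mod 7 (period = max + 1 = 7).
Pile 1 (size 34): G(34) = 34 mod 7 = 6
Pile 2 (size 7): G(7) = 7 mod 7 = 0
Total Grundy value = XOR of all: 6 XOR 0 = 6

6


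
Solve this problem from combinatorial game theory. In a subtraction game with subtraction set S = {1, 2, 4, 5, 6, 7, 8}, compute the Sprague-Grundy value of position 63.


The subtraction set is S = {1, 2, 4, 5, 6, 7, 8}.
G(k) = mex{ G(k - s) : s in S, s <= k }. We compute iteratively: G(0) = 0.
G(1) = mex({0}) = 1
G(2) = mex({0, 1}) = 2
G(3) = mex({1, 2}) = 0
G(4) = mex({0, 2}) = 1
G(5) = mex({0, 1}) = 2
G(6) = mex({0, 1, 2}) = 3
G(7) = mex({0, 1, 2, 3}) = 4
G(8) = mex({0, 1, 2, 3, 4}) = 5
G(9) = mex({0, 1, 2, 4, 5}) = 3
G(10) = mex({0, 1, 2, 3, 5}) = 4
G(11) = mex({0, 1, 2, 3, 4}) = 5
G(12) = mex({1, 2, 3, 4, 5}) = 0
G(13) = mex({0, 2, 3, 4, 5}) = 1
G(14) = mex({0, 1, 3, 4, 5}) = 2
G(15) = mex({1, 2, 3, 4, 5}) = 0
G(16) = mex({0, 2, 3, 4, 5}) = 1
G(17) = mex({0, 1, 3, 4, 5}) = 2
G(18) = mex({0, 1, 2, 4, 5}) = 3
G(19) = mex({0, 1, 2, 3, 5}) = 4
Observe that G(12)..G(19) = 0, 1, 2, 0, 1, 2, 3, 4 repeats G(0)..G(7) = 0, 1, 2, 0, 1, 2, 3, 4.
For k >= max(S) = 8, G(k) is determined by the previous 8 values G(k-8)..G(k-1); a window of 8 consecutive values has recurred shifted by 12, so by induction G(k + 12) = G(k) for all k >= 0: the sequence is periodic from the start with period 12.
One period: G(0..11) = 0, 1, 2, 0, 1, 2, 3, 4, 5, 3, 4, 5.
63 mod 12 = 3, so G(63) = G(3) = 0.

0


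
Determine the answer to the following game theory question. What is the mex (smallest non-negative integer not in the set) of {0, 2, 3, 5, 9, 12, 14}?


Set = {0, 2, 3, 5, 9, 12, 14}
0 is in the set.
1 is NOT in the set. This is the mex.
mex = 1

1


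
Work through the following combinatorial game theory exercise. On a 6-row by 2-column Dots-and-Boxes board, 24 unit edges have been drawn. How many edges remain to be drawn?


Grid: 6 x 2 boxes, i.e. 7 rows and 3 columns of dots.
Horizontal edges: (rows + 1) * cols = 7 * 2 = 14
Vertical edges: rows * (cols + 1) = 6 * 3 = 18
Total edges: 14 + 18 = 32
Edges drawn: 24
Remaining: 32 - 24 = 8

8


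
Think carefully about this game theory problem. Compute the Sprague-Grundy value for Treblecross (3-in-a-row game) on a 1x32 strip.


Treblecross: place X on empty cells; 3-in-a-row wins.
Playing within two cells of an existing X lets the opponent win at once, so sensible play treats the cells i-2..i+2 around each X as dead. The player left with no safe cell loses, so this is a normal-play take-away game on strips of safe cells.
Placing X at cell i (0-indexed) of a strip of k safe cells leaves independent strips of sizes max(0, i-2) and max(0, k-i-3). Hence G(k) = mex{ G(max(0,i-2)) XOR G(max(0,k-i-3)) : 0 <= i < k }, with G(0) = 0.
G(1): splits (0,0):0^0=0 -> mex({0}) = 1
G(2): splits (0,0):0^0=0 -> mex({0}) = 1
G(3): splits (0,0):0^0=0 -> mex({0}) = 1
G(4): splits (0,1):0^1=1 (0,0):0^0=0 -> mex({0, 1}) = 2
G(5): splits (0,2):0^1=1 (0,1):0^1=1 (0,0):0^0=0 -> mex({0, 1}) = 2
G(6) = mex({1}) = 0
G(7) = mex({0, 1, 2}) = 3
G(8) = mex({0, 1, 2}) = 3
G(9) = mex({0, 2}) = 1
G(10) = mex({0, 2, 3}) = 1
G(11) = mex({0, 3}) = 1
G(12) = mex({1, 3}) = 0
G(13) = mex({0, 1, 2, 3}) = 4
G(14) = mex({0, 1, 2}) = 3
G(15) = mex({0, 1, 2}) = 3
G(16) = mex({0, 1, 2, 4}) = 3
G(17) = mex({0, 1, 3, 4}) = 2
G(18) = mex({0, 1, 3, 4}) = 2
G(19) = mex({0, 1, 3, 5}) = 2
G(20) = mex({0, 1, 2, 3, 5}) = 4
G(21) = mex({0, 1, 2, 3, 5}) = 4
G(22) = mex({1, 2, 6}) = 0
G(23) = mex({0, 1, 2, 3, 4, 6}) = 5
G(24) = mex({0, 1, 2, 3, 4}) = 5
G(25) = mex({0, 1, 3, 4, 7}) = 2
G(26) = mex({0, 1, 3, 4, 5, 7}) = 2
G(27) = mex({0, 1, 3, 5}) = 2
G(28) = mex({0, 1, 2, 5}) = 3
G(29) = mex({0, 1, 2, 4, 5, 6}) = 3
G(30) = mex({1, 2, 4, 6}) = 0
G(31) = mex({0, 1, 2, 3, 4, 6}) = 5
G(32) = mex({1, 2, 3, 4, 7}) = 0
Therefore G(32) = 0.

0


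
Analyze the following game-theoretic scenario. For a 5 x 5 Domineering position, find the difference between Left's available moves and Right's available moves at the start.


Board is 5 x 5 (rows x cols).
Left (vertical) placements: (rows-1) * cols = 4 * 5 = 20
Right (horizontal) placements: rows * (cols-1) = 5 * 4 = 20
Advantage = Left - Right = 20 - 20 = 0

0


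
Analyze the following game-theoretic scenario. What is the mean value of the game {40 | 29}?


Game = {40 | 29}, a switch {a | b} with numbers a > b.
Its thermograph has left wall a - t and right wall b + t, which meet at t = (a - b)/2, where both equal (a + b)/2. So the mast (mean value) is at (a + b)/2.
Mean = (40 + (29))/2 = 69/2 = 69/2

69/2


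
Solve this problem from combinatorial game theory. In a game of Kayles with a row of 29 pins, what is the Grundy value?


Kayles: a move removes 1 or 2 adjacent pins from a contiguous row.
Removing pins from a row of k leaves two independent rows (a, b) with a + b = k - 1 (one pin) or a + b = k - 2 (two pins); an end removal gives a = 0.
By Sprague-Grundy, G(k) = mex{ G(a) XOR G(b) } over all these splits. G(0) = 0.
G(1): splits (0,0):0^0=0 -> mex({0}) = 1
G(2): splits (0,1):0^1=1 (0,0):0^0=0 -> mex({0, 1}) = 2
G(3): splits (0,2):0^2=2 (1,1):1^1=0 (0,1):0^1=1 -> mex({0, 1, 2}) = 3
G(4): splits (0,3):0^3=3 (1,2):1^2=3 (0,2):0^2=2 (1,1):1^1=0 -> mex({0, 2, 3}) = 1
G(5): splits (0,4):0^1=1 (1,3):1^3=2 (2,2):2^2=0 (0,3):0^3=3 (1,2):1^2=3 -> mex({0, 1, 2, 3}) = 4
G(6) = mex({0, 1, 2, 4}) = 3
G(7) = mex({0, 1, 3, 4, 5}) = 2
G(8) = mex({0, 2, 3, 5, 6}) = 1
G(9) = mex({0, 1, 2, 3, 6, 7}) = 4
G(10) = mex({0, 1, 3, 4, 5, 7}) = 2
G(11) = mex({0, 1, 2, 3, 4, 5}) = 6
G(12) = mex({0, 1, 2, 3, 5, 6, 7}) = 4
G(13) = mex({0, 2, 3, 4, 6, 7}) = 1
G(14) = mex({0, 1, 4, 5, 6, 7}) = 2
G(15) = mex({0, 1, 2, 3, 4, 5, 6}) = 7
G(16) = mex({0, 2, 3, 5, 6, 7}) = 1
G(17) = mex({0, 1, 2, 3, 5, 6, 7}) = 4
G(18) = mex({0, 1, 2, 4, 5, 6}) = 3
G(19) = mex({0, 1, 3, 4, 5, 7}) = 2
G(20) = mex({0, 2, 3, 4, 5, 6, 7}) = 1
G(21) = mex({0, 1, 2, 3, 5, 6, 7}) = 4
G(22) = mex({0, 1, 2, 3, 4, 5, 7}) = 6
G(23) = mex({0, 1, 2, 3, 4, 5, 6}) = 7
G(24) = mex({0, 1, 2, 3, 5, 6, 7}) = 4
G(25) = mex({0, 2, 3, 4, 6, 7}) = 1
G(26) = mex({0, 1, 3, 4, 5, 6, 7}) = 2
G(27) = mex({0, 1, 2, 3, 4, 5, 6, 7}) = 8
G(28) = mex({0, 1, 2, 3, 4, 6, 7, 8}) = 5
G(29) = mex({0, 1, 2, 3, 5, 6, 7, 8, 9}) = 4
Therefore G(29) = 4.

4


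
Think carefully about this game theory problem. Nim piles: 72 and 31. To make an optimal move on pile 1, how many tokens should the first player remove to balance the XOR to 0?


Piles: 72 and 31
Current XOR: 72 XOR 31 = 87 (non-zero, so this is an N-position).
To make the XOR zero, we need to find a move that balances the piles.
For pile 1 (size 72): target = 72 XOR 87 = 31
We reduce pile 1 from 72 to 31.
Tokens removed: 72 - 31 = 41
Verification: 31 XOR 31 = 0

41


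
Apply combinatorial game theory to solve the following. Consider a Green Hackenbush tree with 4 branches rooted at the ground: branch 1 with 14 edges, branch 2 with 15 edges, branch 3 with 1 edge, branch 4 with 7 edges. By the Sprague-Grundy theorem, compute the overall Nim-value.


The tree has 4 branches from the ground vertex.
In Green Hackenbush, the Nim-value of a simple path of length k is k.
Branch 1: length 14, Nim-value = 14
Branch 2: length 15, Nim-value = 15
Branch 3: length 1, Nim-value = 1
Branch 4: length 7, Nim-value = 7
Total Nim-value = XOR of all branch values:
0 XOR 14 = 14
14 XOR 15 = 1
1 XOR 1 = 0
0 XOR 7 = 7
Nim-value of the tree = 7

7


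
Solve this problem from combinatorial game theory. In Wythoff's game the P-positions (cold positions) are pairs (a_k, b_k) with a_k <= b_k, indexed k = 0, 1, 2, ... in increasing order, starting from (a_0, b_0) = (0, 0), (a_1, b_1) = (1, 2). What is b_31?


By Wythoff's theorem, a_k = floor(k * phi) and b_k = floor(k * phi^2) = a_k + k, where phi = (1 + sqrt(5))/2 is the golden ratio.
phi = (1 + sqrt(5))/2 = 1.618034
phi^2 = phi + 1 = 2.618034
k = 31
k * phi^2 = 31 * 2.618034 = 81.159054
b_31 = floor(k * phi^2) = 81 (check: a_31 + k = 50 + 31 = 81)

81


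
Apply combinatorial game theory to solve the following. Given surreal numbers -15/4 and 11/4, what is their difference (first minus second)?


x = -15/4, y = 11/4
Converting to common denominator: 4
x = -15/4, y = 11/4
x - y = -15/4 - 11/4 = -13/2

-13/2


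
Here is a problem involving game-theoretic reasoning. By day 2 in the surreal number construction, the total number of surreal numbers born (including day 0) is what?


Day 0: {|} = 0 is born. Count = 1.
Day n: the number of surreal numbers born by day n is 2^(n+1) - 1.
By day 0: 2^1 - 1 = 1
By day 1: 2^2 - 1 = 3
By day 2: 2^3 - 1 = 7
By day 2: 7 surreal numbers.

7


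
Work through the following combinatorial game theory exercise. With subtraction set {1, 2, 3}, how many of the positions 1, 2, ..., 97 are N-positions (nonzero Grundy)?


Subtraction set S = {1, 2, 3}, so G(n) = n mod 4.
G(n) = 0 when n is a multiple of 4.
Multiples of 4 in [1, 97]: 24
N-positions (nonzero Grundy) = 97 - 24 = 73

73


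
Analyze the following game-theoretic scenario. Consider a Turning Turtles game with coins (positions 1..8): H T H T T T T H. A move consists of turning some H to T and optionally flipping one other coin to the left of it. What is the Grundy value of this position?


Coins: H T H T T T T H
Key fact: a single head at position k behaves exactly like a Nim heap of size k (turning it to T and optionally flipping a coin at j < k corresponds to moving the heap from k to j, or to 0), and heads combine as a disjunctive sum (two heads at the same place would cancel, matching j XOR j = 0). So the Nim-value is the XOR of the 1-indexed positions of the heads.
Face-up positions (1-indexed): [1, 3, 8]
XOR 0 with 1: 0 XOR 1 = 1
XOR 1 with 3: 1 XOR 3 = 2
XOR 2 with 8: 2 XOR 8 = 10
Nim-value = 10

10


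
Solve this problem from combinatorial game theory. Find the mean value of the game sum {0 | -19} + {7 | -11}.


G1 = {0 | -19}, G2 = {7 | -11}
Each is a switch {a | b} with numbers a > b; its mean value is (a + b)/2, and mean value is additive over game sums: m(G1 + G2) = m(G1) + m(G2).
Mean of G1 = (0 + (-19))/2 = -19/2 = -19/2
Mean of G2 = (7 + (-11))/2 = -4/2 = -2
Mean of G1 + G2 = -19/2 + -2 = -23/2

-23/2


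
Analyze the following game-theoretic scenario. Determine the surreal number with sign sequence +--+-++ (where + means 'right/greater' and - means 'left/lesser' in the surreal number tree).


Sign expansion: +--+-++
Rule: track bounds (lo, hi), initially (-inf, +inf). On '+', the current value becomes lo and we move to the simplest number in (value, hi): value + 1 if hi = +inf, otherwise the midpoint (value + hi)/2. On '-', the current value becomes hi and we move to value - 1 if lo = -inf, otherwise the midpoint (lo + value)/2.
Start at 0.
Step 1: sign = +, move right. Bounds: (0, +inf). Value = 1
Step 2: sign = -, move left. Bounds: (0, 1). Value = 1/2
Step 3: sign = -, move left. Bounds: (0, 1/2). Value = 1/4
Step 4: sign = +, move right. Bounds: (1/4, 1/2). Value = 3/8
Step 5: sign = -, move left. Bounds: (1/4, 3/8). Value = 5/16
Step 6: sign = +, move right. Bounds: (5/16, 3/8). Value = 11/32
Step 7: sign = +, move right. Bounds: (11/32, 3/8). Value = 23/64
The surreal number with sign expansion +--+-++ is 23/64.

23/64


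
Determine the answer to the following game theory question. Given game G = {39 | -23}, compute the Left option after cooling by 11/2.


Original game: {39 | -23} (a switch {a | b} with a > b).
Cooling by t (for t below the temperature (a - b)/2 = 31) taxes each move by t: {a | b} cooled by t is {a - t | b + t}.
Cooling amount: t = 11/2
Cooled Left option: 39 - 11/2 = 67/2
Cooled Right option: -23 + 11/2 = -35/2
Cooled game: {67/2 | -35/2}
Left option = 67/2

67/2


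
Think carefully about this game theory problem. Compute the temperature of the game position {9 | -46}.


The game is {9 | -46}, a switch {a | b} with numbers a > b.
Cooling {a | b} by t gives {a - t | b + t}, which stops being hot when a - t = b + t, i.e. at t = (a - b)/2. So the temperature of a switch is (a - b)/2.
Temperature = (Left option - Right option) / 2
= (9 - (-46)) / 2
= 55 / 2
= 55/2

55/2


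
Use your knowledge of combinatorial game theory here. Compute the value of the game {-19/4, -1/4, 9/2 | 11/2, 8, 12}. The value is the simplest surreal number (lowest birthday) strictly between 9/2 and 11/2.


Left options: {-19/4, -1/4, 9/2}, max = 9/2
Right options: {11/2, 8, 12}, min = 11/2
All options are numbers and max(Left) < min(Right), so by the simplicity theorem the value is the simplest (earliest-born) number strictly between 9/2 and 11/2.
The only integer strictly between 9/2 and 11/2 is 5.
No non-integer in the interval can be simpler: if x is a non-integer in the interval, then floor(x) or ceil(x) also lies in the interval (the interval contains an integer), and both are proper prefixes of x's sign expansion, i.e. born earlier. So the game value is 5.
Game value = 5

5


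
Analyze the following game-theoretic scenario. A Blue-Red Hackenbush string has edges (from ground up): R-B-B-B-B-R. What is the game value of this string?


Edges (from ground): R-B-B-B-B-R
By Berlekamp's sign-expansion rule, a Blue-Red Hackenbush stalk has the value of the surreal number whose sign sequence is the edge sequence with B -> + and R -> -.
Sign sequence: -++++-
Trace the sign expansion in the surreal number tree, starting from 0:
Edge 1: R (sign -) -> bounds (-inf, 0), value = -1
Edge 2: B (sign +) -> bounds (-1, 0), value = -1/2
Edge 3: B (sign +) -> bounds (-1/2, 0), value = -1/4
Edge 4: B (sign +) -> bounds (-1/4, 0), value = -1/8
Edge 5: B (sign +) -> bounds (-1/8, 0), value = -1/16
Edge 6: R (sign -) -> bounds (-1/8, -1/16), value = -3/32
Game value = -3/32

-3/32


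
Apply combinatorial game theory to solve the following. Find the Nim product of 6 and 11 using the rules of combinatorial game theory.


Nim multiplication is bilinear over XOR: (u XOR v) * w = (u*w) XOR (v*w).
So we split each operand into its bit components and XOR the pairwise Nim products.
6 = 2 + 4 (as XOR of powers of 2).
11 = 1 + 2 + 8 (as XOR of powers of 2).
Using the standard Nim-product table on single bits:
  2*2 = 3,   2*4 = 8,   2*8 = 12,
  4*4 = 6,   4*8 = 11,  8*8 = 13,
and  1*x = x (identity), k*l = l*k (commutative).
Pairwise Nim products:
  2 * 1 = 2
  2 * 2 = 3
  2 * 8 = 12
  4 * 1 = 4
  4 * 2 = 8
  4 * 8 = 11
XOR them: 2 XOR 3 XOR 12 XOR 4 XOR 8 XOR 11 = 10.
Result: 6 * 11 = 10 (in Nim).

10


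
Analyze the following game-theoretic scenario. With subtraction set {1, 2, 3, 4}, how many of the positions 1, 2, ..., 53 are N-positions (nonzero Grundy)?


Subtraction set S = {1, 2, 3, 4}, so G(n) = n mod 5.
G(n) = 0 when n is a multiple of 5.
Multiples of 5 in [1, 53]: 10
N-positions (nonzero Grundy) = 53 - 10 = 43

43


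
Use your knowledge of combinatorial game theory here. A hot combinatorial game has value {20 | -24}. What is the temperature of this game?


The game is {20 | -24}, a switch {a | b} with numbers a > b.
Cooling {a | b} by t gives {a - t | b + t}, which stops being hot when a - t = b + t, i.e. at t = (a - b)/2. So the temperature of a switch is (a - b)/2.
Temperature = (Left option - Right option) / 2
= (20 - (-24)) / 2
= 44 / 2
= 22

22


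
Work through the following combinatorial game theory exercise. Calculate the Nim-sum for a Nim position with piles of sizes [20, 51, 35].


We need the XOR (exclusive or) of all pile sizes.
After XOR-ing pile 1 (size 20): 0 XOR 20 = 20
After XOR-ing pile 2 (size 51): 20 XOR 51 = 39
After XOR-ing pile 3 (size 35): 39 XOR 35 = 4
The Nim-value of this position is 4.

4


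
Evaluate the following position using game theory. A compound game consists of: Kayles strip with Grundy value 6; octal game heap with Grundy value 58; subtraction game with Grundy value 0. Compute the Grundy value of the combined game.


By the Sprague-Grundy theorem, the Grundy value of a sum of games is the XOR of individual Grundy values.
Kayles strip: Grundy value = 6. Running XOR: 0 XOR 6 = 6
octal game heap: Grundy value = 58. Running XOR: 6 XOR 58 = 60
subtraction game: Grundy value = 0. Running XOR: 60 XOR 0 = 60
The combined Grundy value is 60.

60


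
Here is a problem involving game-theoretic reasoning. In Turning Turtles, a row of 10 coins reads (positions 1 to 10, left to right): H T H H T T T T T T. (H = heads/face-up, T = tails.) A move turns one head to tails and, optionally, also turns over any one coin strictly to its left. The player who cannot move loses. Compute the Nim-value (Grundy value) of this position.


Coins: H T H H T T T T T T
Key fact: a single head at position k behaves exactly like a Nim heap of size k (turning it to T and optionally flipping a coin at j < k corresponds to moving the heap from k to j, or to 0), and heads combine as a disjunctive sum (two heads at the same place would cancel, matching j XOR j = 0). So the Nim-value is the XOR of the 1-indexed positions of the heads.
Face-up positions (1-indexed): [1, 3, 4]
XOR 0 with 1: 0 XOR 1 = 1
XOR 1 with 3: 1 XOR 3 = 2
XOR 2 with 4: 2 XOR 4 = 6
Nim-value = 6

6


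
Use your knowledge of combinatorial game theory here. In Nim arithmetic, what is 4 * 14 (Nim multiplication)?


Nim multiplication is bilinear over XOR: (u XOR v) * w = (u*w) XOR (v*w).
So we split each operand into its bit components and XOR the pairwise Nim products.
4 = 4 (as XOR of powers of 2).
14 = 2 + 4 + 8 (as XOR of powers of 2).
Using the standard Nim-product table on single bits:
  2*2 = 3,   2*4 = 8,   2*8 = 12,
  4*4 = 6,   4*8 = 11,  8*8 = 13,
and  1*x = x (identity), k*l = l*k (commutative).
Pairwise Nim products:
  4 * 2 = 8
  4 * 4 = 6
  4 * 8 = 11
XOR them: 8 XOR 6 XOR 11 = 5.
Result: 4 * 14 = 5 (in Nim).

5


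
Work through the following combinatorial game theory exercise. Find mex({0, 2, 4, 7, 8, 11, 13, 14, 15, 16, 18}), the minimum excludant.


Set = {0, 2, 4, 7, 8, 11, 13, 14, 15, 16, 18}
0 is in the set.
1 is NOT in the set. This is the mex.
mex = 1

1


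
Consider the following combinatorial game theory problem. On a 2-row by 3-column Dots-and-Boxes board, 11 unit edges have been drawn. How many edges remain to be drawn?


Grid: 2 x 3 boxes, i.e. 3 rows and 4 columns of dots.
Horizontal edges: (rows + 1) * cols = 3 * 3 = 9
Vertical edges: rows * (cols + 1) = 2 * 4 = 8
Total edges: 9 + 8 = 17
Edges drawn: 11
Remaining: 17 - 11 = 6

6


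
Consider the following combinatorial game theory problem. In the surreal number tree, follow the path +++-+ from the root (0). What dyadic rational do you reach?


Sign expansion: +++-+
Rule: track bounds (lo, hi), initially (-inf, +inf). On '+', the current value becomes lo and we move to the simplest number in (value, hi): value + 1 if hi = +inf, otherwise the midpoint (value + hi)/2. On '-', the current value becomes hi and we move to value - 1 if lo = -inf, otherwise the midpoint (lo + value)/2.
Start at 0.
Step 1: sign = +, move right. Bounds: (0, +inf). Value = 1
Step 2: sign = +, move right. Bounds: (1, +inf). Value = 2
Step 3: sign = +, move right. Bounds: (2, +inf). Value = 3
Step 4: sign = -, move left. Bounds: (2, 3). Value = 5/2
Step 5: sign = +, move right. Bounds: (5/2, 3). Value = 11/4
The surreal number with sign expansion +++-+ is 11/4.

11/4


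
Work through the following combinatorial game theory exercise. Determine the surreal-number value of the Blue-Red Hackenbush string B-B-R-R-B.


Edges (from ground): B-B-R-R-B
By Berlekamp's sign-expansion rule, a Blue-Red Hackenbush stalk has the value of the surreal number whose sign sequence is the edge sequence with B -> + and R -> -.
Sign sequence: ++--+
Trace the sign expansion in the surreal number tree, starting from 0:
Edge 1: B (sign +) -> bounds (0, +inf), value = 1
Edge 2: B (sign +) -> bounds (1, +inf), value = 2
Edge 3: R (sign -) -> bounds (1, 2), value = 3/2
Edge 4: R (sign -) -> bounds (1, 3/2), value = 5/4
Edge 5: B (sign +) -> bounds (5/4, 3/2), value = 11/8
Game value = 11/8

11/8


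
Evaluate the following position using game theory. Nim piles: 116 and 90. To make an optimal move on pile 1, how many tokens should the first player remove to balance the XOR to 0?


Piles: 116 and 90
Current XOR: 116 XOR 90 = 46 (non-zero, so this is an N-position).
To make the XOR zero, we need to find a move that balances the piles.
For pile 1 (size 116): target = 116 XOR 46 = 90
We reduce pile 1 from 116 to 90.
Tokens removed: 116 - 90 = 26
Verification: 90 XOR 90 = 0

26


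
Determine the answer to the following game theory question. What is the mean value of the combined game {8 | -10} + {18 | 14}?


G1 = {8 | -10}, G2 = {18 | 14}
Each is a switch {a | b} with numbers a > b; its mean value is (a + b)/2, and mean value is additive over game sums: m(G1 + G2) = m(G1) + m(G2).
Mean of G1 = (8 + (-10))/2 = -2/2 = -1
Mean of G2 = (18 + (14))/2 = 32/2 = 16
Mean of G1 + G2 = -1 + 16 = 15

15


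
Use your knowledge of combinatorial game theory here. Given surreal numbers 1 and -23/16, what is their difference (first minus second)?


x = 1, y = -23/16
Converting to common denominator: 16
x = 16/16, y = -23/16
x - y = 1 - -23/16 = 39/16

39/16


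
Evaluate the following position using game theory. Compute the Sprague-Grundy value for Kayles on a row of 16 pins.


Kayles: a move removes 1 or 2 adjacent pins from a contiguous row.
Removing pins from a row of k leaves two independent rows (a, b) with a + b = k - 1 (one pin) or a + b = k - 2 (two pins); an end removal gives a = 0.
By Sprague-Grundy, G(k) = mex{ G(a) XOR G(b) } over all these splits. G(0) = 0.
G(1): splits (0,0):0^0=0 -> mex({0}) = 1
G(2): splits (0,1):0^1=1 (0,0):0^0=0 -> mex({0, 1}) = 2
G(3): splits (0,2):0^2=2 (1,1):1^1=0 (0,1):0^1=1 -> mex({0, 1, 2}) = 3
G(4): splits (0,3):0^3=3 (1,2):1^2=3 (0,2):0^2=2 (1,1):1^1=0 -> mex({0, 2, 3}) = 1
G(5): splits (0,4):0^1=1 (1,3):1^3=2 (2,2):2^2=0 (0,3):0^3=3 (1,2):1^2=3 -> mex({0, 1, 2, 3}) = 4
G(6) = mex({0, 1, 2, 4}) = 3
G(7) = mex({0, 1, 3, 4, 5}) = 2
G(8) = mex({0, 2, 3, 5, 6}) = 1
G(9) = mex({0, 1, 2, 3, 6, 7}) = 4
G(10) = mex({0, 1, 3, 4, 5, 7}) = 2
G(11) = mex({0, 1, 2, 3, 4, 5}) = 6
G(12) = mex({0, 1, 2, 3, 5, 6, 7}) = 4
G(13) = mex({0, 2, 3, 4, 6, 7}) = 1
G(14) = mex({0, 1, 4, 5, 6, 7}) = 2
G(15) = mex({0, 1, 2, 3, 4, 5, 6}) = 7
G(16) = mex({0, 2, 3, 5, 6, 7}) = 1
Therefore G(16) = 1.

1


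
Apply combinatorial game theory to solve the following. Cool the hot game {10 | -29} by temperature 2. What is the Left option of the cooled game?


Original game: {10 | -29} (a switch {a | b} with a > b).
Cooling by t (for t below the temperature (a - b)/2 = 39/2) taxes each move by t: {a | b} cooled by t is {a - t | b + t}.
Cooling amount: t = 2
Cooled Left option: 10 - 2 = 8
Cooled Right option: -29 + 2 = -27
Cooled game: {8 | -27}
Left option = 8

8


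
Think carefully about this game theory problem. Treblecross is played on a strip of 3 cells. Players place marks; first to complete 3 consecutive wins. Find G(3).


Treblecross: place X on empty cells; 3-in-a-row wins.
Playing within two cells of an existing X lets the opponent win at once, so sensible play treats the cells i-2..i+2 around each X as dead. The player left with no safe cell loses, so this is a normal-play take-away game on strips of safe cells.
Placing X at cell i (0-indexed) of a strip of k safe cells leaves independent strips of sizes max(0, i-2) and max(0, k-i-3). Hence G(k) = mex{ G(max(0,i-2)) XOR G(max(0,k-i-3)) : 0 <= i < k }, with G(0) = 0.
G(1): splits (0,0):0^0=0 -> mex({0}) = 1
G(2): splits (0,0):0^0=0 -> mex({0}) = 1
G(3): splits (0,0):0^0=0 -> mex({0}) = 1
Therefore G(3) = 1.

1


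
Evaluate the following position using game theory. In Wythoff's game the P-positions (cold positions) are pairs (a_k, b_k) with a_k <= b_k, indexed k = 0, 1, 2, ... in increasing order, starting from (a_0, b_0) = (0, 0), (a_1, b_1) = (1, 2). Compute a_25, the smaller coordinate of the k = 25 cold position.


By Wythoff's theorem, a_k = floor(k * phi) and b_k = floor(k * phi^2) = a_k + k, where phi = (1 + sqrt(5))/2 is the golden ratio.
phi = (1 + sqrt(5))/2 = 1.618034
k = 25
k * phi = 25 * 1.618034 = 40.450850
a_25 = floor(k * phi) = 40

40


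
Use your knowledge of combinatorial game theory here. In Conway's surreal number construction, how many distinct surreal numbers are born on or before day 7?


Day 0: {|} = 0 is born. Count = 1.
Day n: the number of surreal numbers born by day n is 2^(n+1) - 1.
By day 0: 2^1 - 1 = 1
By day 1: 2^2 - 1 = 3
By day 2: 2^3 - 1 = 7
By day 3: 2^4 - 1 = 15
By day 4: 2^5 - 1 = 31
By day 5: 2^6 - 1 = 63
By day 6: 2^7 - 1 = 127
By day 7: 2^8 - 1 = 255
By day 7: 255 surreal numbers.

255


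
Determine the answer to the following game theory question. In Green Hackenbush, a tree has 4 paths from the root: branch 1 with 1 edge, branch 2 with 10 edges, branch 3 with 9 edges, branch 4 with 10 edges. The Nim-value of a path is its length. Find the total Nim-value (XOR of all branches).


The tree has 4 branches from the ground vertex.
In Green Hackenbush, the Nim-value of a simple path of length k is k.
Branch 1: length 1, Nim-value = 1
Branch 2: length 10, Nim-value = 10
Branch 3: length 9, Nim-value = 9
Branch 4: length 10, Nim-value = 10
Total Nim-value = XOR of all branch values:
0 XOR 1 = 1
1 XOR 10 = 11
11 XOR 9 = 2
2 XOR 10 = 8
Nim-value of the tree = 8

8


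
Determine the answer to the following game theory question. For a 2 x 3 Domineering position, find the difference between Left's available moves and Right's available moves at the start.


Board is 2 x 3 (rows x cols).
Left (vertical) placements: (rows-1) * cols = 1 * 3 = 3
Right (horizontal) placements: rows * (cols-1) = 2 * 2 = 4
Advantage = Left - Right = 3 - 4 = -1

-1


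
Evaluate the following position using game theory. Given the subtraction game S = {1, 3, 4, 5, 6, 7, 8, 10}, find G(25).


The subtraction set is S = {1, 3, 4, 5, 6, 7, 8, 10}.
G(k) = mex{ G(k - s) : s in S, s <= k }. We compute iteratively: G(0) = 0.
G(1) = mex({0}) = 1
G(2) = mex({1}) = 0
G(3) = mex({0}) = 1
G(4) = mex({0, 1}) = 2
G(5) = mex({0, 1, 2}) = 3
G(6) = mex({0, 1, 3}) = 2
G(7) = mex({0, 1, 2}) = 3
G(8) = mex({0, 1, 2, 3}) = 4
G(9) = mex({0, 1, 2, 3, 4}) = 5
G(10) = mex({0, 1, 2, 3, 5}) = 4
G(11) = mex({1, 2, 3, 4}) = 0
G(12) = mex({0, 2, 3, 4, 5}) = 1
G(13) = mex({1, 2, 3, 4, 5}) = 0
G(14) = mex({0, 2, 3, 4, 5}) = 1
G(15) = mex({0, 1, 3, 4, 5}) = 2
G(16) = mex({0, 1, 2, 4, 5}) = 3
G(17) = mex({0, 1, 3, 4, 5}) = 2
G(18) = mex({0, 1, 2, 4}) = 3
G(19) = mex({0, 1, 2, 3, 5}) = 4
G(20) = mex({0, 1, 2, 3, 4}) = 5
Observe that G(11)..G(20) = 0, 1, 0, 1, 2, 3, 2, 3, 4, 5 repeats G(0)..G(9) = 0, 1, 0, 1, 2, 3, 2, 3, 4, 5.
For k >= max(S) = 10, G(k) is determined by the previous 10 values G(k-10)..G(k-1); a window of 10 consecutive values has recurred shifted by 11, so by induction G(k + 11) = G(k) for all k >= 0: the sequence is periodic from the start with period 11.
One period: G(0..10) = 0, 1, 0, 1, 2, 3, 2, 3, 4, 5, 4.
25 mod 11 = 3, so G(25) = G(3) = 1.

1


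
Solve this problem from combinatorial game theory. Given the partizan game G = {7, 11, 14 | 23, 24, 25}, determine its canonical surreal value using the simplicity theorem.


Left options: {7, 11, 14}, max = 14
Right options: {23, 24, 25}, min = 23
All options are numbers and max(Left) < min(Right), so by the simplicity theorem the value is the simplest (earliest-born) number strictly between 14 and 23.
Integers 15 through 22 all lie strictly between 14 and 23.
Among integers, the simplest (lowest birthday = smallest |n|; 0 is born on day 0, +-n on day n) is 15.
No non-integer in the interval can be simpler: if x is a non-integer in the interval, then floor(x) or ceil(x) also lies in the interval (the interval contains an integer), and both are proper prefixes of x's sign expansion, i.e. born earlier. So the game value is 15.
Game value = 15

15


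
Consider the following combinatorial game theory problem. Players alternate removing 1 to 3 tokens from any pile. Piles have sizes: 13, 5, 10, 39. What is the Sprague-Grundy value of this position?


Subtraction set: {1, 2, 3}
For this subtraction set, G(n) = n mod 4 (period = max + 1 = 4).
Pile 1 (size 13): G(13) = 13 mod 4 = 1
Pile 2 (size 5): G(5) = 5 mod 4 = 1
Pile 3 (size 10): G(10) = 10 mod 4 = 2
Pile 4 (size 39): G(39) = 39 mod 4 = 3
Total Grundy value = XOR of all: 1 XOR 1 XOR 2 XOR 3 = 1

1


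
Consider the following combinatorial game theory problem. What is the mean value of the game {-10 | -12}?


Game = {-10 | -12}, a switch {a | b} with numbers a > b.
Its thermograph has left wall a - t and right wall b + t, which meet at t = (a - b)/2, where both equal (a + b)/2. So the mast (mean value) is at (a + b)/2.
Mean = (-10 + (-12))/2 = -22/2 = -11

-11


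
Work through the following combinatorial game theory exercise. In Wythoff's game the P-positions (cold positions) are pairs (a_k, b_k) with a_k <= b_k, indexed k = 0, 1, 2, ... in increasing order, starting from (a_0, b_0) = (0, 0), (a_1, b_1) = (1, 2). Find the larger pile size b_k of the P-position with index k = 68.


By Wythoff's theorem, a_k = floor(k * phi) and b_k = floor(k * phi^2) = a_k + k, where phi = (1 + sqrt(5))/2 is the golden ratio.
phi = (1 + sqrt(5))/2 = 1.618034
phi^2 = phi + 1 = 2.618034
k = 68
k * phi^2 = 68 * 2.618034 = 178.026311
b_68 = floor(k * phi^2) = 178 (check: a_68 + k = 110 + 68 = 178)

178
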